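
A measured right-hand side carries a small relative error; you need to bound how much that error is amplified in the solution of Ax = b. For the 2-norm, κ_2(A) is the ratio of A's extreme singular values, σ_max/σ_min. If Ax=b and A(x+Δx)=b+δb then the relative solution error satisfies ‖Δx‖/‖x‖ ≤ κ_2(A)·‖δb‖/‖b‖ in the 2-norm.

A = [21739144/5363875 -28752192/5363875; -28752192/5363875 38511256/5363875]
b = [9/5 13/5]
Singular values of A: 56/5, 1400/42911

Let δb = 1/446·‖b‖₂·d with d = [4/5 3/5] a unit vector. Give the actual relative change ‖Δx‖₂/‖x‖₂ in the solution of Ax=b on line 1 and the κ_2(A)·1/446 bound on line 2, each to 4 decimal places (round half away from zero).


0.0024
0.7697

largest singular value 56/5, smallest 1400/42911
κ_2(A) = (56/5) / (1400/42911) = 343.2880
worst-case relative error ≤ 343.2880 × 1/446 = 0.7697
solve Ax = b  →  x = [73.5081 55.2427]
‖b‖ = 3.1623, ‖x‖ = 91.9522
re-solving with b+δb shifts x by Δx of norm 0.2173
dividing the unrounded norms, ‖Δx‖/‖x‖ = 0.0024
so the bound overstates the realised error by a factor of ≈ 325.6717 (computed from the unrounded values)


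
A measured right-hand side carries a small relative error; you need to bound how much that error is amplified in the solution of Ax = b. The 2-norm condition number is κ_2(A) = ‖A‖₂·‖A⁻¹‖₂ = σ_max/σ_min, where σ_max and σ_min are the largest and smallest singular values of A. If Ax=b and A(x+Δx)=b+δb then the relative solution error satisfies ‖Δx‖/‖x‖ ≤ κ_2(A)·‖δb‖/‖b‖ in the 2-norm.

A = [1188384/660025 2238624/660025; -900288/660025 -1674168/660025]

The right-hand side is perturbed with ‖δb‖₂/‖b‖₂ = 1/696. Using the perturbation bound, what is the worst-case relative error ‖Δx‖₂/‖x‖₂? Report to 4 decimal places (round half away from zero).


0.5578

form AᵀA = [88911000576/17425320025 33340626432/3485064005; 33340626432/3485064005 312571036224/17425320025] with trace 55568448/2411809 and determinant 5308416/1507380625
λ_max, λ_min = (55568448/2411809 ± √1929856546663501824/3635514157800625)/2 = 576/25, 9216/60295225
κ_2(A) = √(λ_max/λ_min) = √((576/25) / (9216/60295225)) = 388.2500
worst-case relative error ≤ 388.2500 × 1/696 = 0.5578


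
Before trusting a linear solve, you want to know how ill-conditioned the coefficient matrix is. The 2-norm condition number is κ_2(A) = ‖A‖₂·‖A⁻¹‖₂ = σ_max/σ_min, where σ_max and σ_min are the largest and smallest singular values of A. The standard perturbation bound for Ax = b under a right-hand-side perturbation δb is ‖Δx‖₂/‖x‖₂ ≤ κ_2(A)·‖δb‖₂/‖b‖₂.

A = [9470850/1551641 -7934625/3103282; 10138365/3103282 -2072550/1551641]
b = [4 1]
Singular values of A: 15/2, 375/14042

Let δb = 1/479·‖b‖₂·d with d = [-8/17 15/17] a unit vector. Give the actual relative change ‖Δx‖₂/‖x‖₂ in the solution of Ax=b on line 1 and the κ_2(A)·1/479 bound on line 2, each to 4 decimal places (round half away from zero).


from the listed singular values, σ₁ = 15/2, σ_n = 375/14042
condition number: (15/2) ÷ (375/14042) = 280.8400
κ_2(A)·‖δb‖/‖b‖ = 0.5863
solve Ax = b  →  x = [-13.9097 -34.7701]
2-norm of b is 4.1231; of x, 37.4491
with δb = [-0.0041 0.0076], A·Δx = δb → ‖Δx‖ = 0.3223
relative error = 0.0086
so the bound overstates the realised error by a factor of ≈ 68.1206 (computed from the unrounded values)

0.0086
0.5863


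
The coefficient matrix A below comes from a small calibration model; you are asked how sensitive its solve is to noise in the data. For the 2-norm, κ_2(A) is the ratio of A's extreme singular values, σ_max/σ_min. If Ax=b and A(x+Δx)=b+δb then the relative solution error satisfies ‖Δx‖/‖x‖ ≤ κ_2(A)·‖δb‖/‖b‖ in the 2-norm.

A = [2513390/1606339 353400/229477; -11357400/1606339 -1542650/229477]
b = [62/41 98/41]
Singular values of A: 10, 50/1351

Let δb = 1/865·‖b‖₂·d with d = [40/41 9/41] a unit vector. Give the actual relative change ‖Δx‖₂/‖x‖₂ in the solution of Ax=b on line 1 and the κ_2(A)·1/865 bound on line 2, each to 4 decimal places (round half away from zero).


0.0016
0.3124

σ_max = 10, σ_min = 50/1351
condition number: 10 ÷ (50/1351) = 270.2000
perturbation bound = 270.2000·1/865 = 0.3124
solve Ax = b  →  x = [-37.4138 38.9945]
‖b‖ = 2.8284, ‖x‖ = 54.0404
with δb = [0.0032 0.0007], A·Δx = δb → ‖Δx‖ = 0.0884
realised ‖Δx‖/‖x‖ = 0.0016
tightness: 0.0016 against a bound of 0.3124 (unrounded ratio ≈ 0.0052)


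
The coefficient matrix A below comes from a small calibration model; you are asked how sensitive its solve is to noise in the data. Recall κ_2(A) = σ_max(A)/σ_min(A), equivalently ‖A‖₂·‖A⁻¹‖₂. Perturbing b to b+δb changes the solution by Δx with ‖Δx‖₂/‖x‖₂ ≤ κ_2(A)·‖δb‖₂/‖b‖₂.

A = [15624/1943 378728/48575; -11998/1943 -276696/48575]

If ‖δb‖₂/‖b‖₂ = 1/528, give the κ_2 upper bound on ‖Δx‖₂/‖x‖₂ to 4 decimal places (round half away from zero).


form AᵀA = [388061380/3775249 1847408976/18876245; 1847408976/18876245 8799822976/94381225] with trace 21999236/112225 and determinant 614656/112225
char-poly roots: 196 and 3136/112225
κ = σ_max/σ_min = 14/(56/335) = 83.7500
bound on ‖Δx‖/‖x‖: κ·ε = 83.7500·1/528 = 0.1586

0.1586


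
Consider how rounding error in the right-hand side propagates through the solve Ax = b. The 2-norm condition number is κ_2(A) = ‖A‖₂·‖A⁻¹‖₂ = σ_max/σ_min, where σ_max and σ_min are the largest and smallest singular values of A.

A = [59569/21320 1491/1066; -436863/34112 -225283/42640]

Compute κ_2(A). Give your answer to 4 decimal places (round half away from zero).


M = AᵀA = [228725293/1331200 952749/13312; 952749/13312 2485213/83200]. tr(M)=20652977/102400, det(M)=25411681/2560000
λ_max, λ_min = (20652977/102400 ± √17045164559241/419430400)/2 = 5041/25, 5041/102400
σ_max=√(5041/25)=(71/5), σ_min=√(5041/102400)=(71/320) → κ = 64.0000

64.0000


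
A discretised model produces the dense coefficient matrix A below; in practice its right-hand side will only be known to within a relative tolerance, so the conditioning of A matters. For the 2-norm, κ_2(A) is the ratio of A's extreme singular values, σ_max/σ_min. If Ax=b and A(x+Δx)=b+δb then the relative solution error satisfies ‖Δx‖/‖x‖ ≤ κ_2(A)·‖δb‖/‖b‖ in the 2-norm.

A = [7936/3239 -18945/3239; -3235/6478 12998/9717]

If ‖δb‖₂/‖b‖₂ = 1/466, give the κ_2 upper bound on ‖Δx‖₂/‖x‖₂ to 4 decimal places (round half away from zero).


0.2543

M = AᵀA = [156089/24964 -280825/18723; -280825/18723 2022109/56169]. tr(M)=9493237/224676, det(M)=28561/224676
char-poly roots: 169/4 and 169/56169
σ_max=√(169/4)=(13/2), σ_min=√(169/56169)=(13/237) → κ = 118.5000
κ_2(A)·‖δb‖/‖b‖ = 0.2543


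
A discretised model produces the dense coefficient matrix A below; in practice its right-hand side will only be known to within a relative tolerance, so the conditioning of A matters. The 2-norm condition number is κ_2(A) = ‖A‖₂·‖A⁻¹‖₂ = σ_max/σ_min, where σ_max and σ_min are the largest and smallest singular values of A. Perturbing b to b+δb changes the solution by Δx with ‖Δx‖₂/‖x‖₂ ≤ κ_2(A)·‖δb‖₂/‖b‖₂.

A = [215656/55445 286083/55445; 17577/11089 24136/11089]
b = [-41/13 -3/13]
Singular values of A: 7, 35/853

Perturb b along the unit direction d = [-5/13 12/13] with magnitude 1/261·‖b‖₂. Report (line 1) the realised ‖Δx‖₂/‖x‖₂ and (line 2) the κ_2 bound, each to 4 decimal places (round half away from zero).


0.0121
0.6536

largest singular value 7, smallest 35/853
κ = σ_max/σ_min = 7/(35/853) = 170.6000
perturbation bound = 170.6000·1/261 = 0.6536
solve Ax = b  →  x = [-19.7543 14.2800]
‖b‖ = 3.1623, ‖x‖ = 24.3752
re-solving with b+δb shifts x by Δx of norm 0.2953
relative error = 0.0121
tightness: 0.0121 against a bound of 0.6536 (unrounded ratio ≈ 0.0185)


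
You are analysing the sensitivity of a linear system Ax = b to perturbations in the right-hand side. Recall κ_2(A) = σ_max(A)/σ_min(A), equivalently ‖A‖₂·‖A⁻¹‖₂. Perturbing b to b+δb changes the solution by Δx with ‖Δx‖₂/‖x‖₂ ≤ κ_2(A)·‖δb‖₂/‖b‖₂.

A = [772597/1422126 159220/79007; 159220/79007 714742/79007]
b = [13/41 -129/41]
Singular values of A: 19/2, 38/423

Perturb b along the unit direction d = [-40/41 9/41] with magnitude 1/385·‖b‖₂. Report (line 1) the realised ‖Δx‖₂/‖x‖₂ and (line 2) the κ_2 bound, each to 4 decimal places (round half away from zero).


from the listed singular values, σ₁ = 19/2, σ_n = 38/423
κ = σ_max/σ_min = (19/2)/(38/423) = 105.7500
bound on ‖Δx‖/‖x‖: κ·ε = 105.7500·1/385 = 0.2747
solve Ax = b  →  x = [10.7908 -2.7516]
2-norm of b is 3.1623; of x, 11.1361
δb = ε·‖b‖·d = [-0.0080 0.0018]; solving A·Δx = δb gives ‖Δx‖ = 0.0914
dividing the unrounded norms, ‖Δx‖/‖x‖ = 0.0082
tightness: 0.0082 against a bound of 0.2747 (unrounded ratio ≈ 0.0299)

0.0082
0.2747


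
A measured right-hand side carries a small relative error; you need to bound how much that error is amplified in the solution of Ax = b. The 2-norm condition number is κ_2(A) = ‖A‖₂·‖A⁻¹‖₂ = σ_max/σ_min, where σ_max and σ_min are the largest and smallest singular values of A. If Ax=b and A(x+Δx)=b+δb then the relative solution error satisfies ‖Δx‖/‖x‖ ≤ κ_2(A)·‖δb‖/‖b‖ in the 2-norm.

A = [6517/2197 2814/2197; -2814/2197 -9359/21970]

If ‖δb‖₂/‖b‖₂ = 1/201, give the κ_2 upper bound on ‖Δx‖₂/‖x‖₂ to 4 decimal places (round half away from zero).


form AᵀA = [298165/28561 620487/142805; 620487/142805 5203849/2856100] with trace 207221/16900 and determinant 2401/16900
solving λ² − 207221/16900·λ + 2401/16900 = 0 gives λ = 49/4, 49/4225
σ_max=√(49/4)=(7/2), σ_min=√(49/4225)=(7/65) → κ = 32.5000
perturbation bound = 32.5000·1/201 = 0.1617

0.1617


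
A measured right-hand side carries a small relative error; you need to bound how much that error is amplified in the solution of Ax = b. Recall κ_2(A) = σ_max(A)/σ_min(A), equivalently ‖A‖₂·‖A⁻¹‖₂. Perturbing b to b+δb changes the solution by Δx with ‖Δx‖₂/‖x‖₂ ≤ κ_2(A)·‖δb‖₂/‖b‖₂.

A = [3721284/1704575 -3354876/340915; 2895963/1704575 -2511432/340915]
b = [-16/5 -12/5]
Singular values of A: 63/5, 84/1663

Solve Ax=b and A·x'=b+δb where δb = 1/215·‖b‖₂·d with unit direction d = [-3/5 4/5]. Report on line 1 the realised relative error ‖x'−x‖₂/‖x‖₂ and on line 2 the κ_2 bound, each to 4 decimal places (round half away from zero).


largest singular value 63/5, smallest 84/1663
condition number: (63/5) ÷ (84/1663) = 249.4500
perturbation bound = 249.4500·1/215 = 1.1602
solve Ax = b  →  x = [-0.0697 0.3097]
‖b‖₂ = 4.0000 and ‖x‖₂ = 0.3175
re-solving with b+δb shifts x by Δx of norm 0.3683
realised ‖Δx‖/‖x‖ = 1.1602
so the bound is sharp here: realised error equals the bound

1.1602
1.1602


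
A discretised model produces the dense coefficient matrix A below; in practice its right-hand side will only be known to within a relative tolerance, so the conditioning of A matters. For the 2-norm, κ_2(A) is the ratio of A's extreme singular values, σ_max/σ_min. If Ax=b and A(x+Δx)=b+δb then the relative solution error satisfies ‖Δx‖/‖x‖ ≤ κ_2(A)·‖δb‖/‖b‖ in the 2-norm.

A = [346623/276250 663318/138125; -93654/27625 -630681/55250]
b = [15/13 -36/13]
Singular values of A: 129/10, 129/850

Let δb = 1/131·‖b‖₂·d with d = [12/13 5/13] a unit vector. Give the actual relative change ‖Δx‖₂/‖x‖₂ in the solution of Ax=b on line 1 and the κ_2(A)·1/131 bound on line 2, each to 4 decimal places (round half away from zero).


0.6489
0.6489

from the listed singular values, σ₁ = 129/10, σ_n = 129/850
κ_2(A) = (129/10) / (129/850) = 85.0000
κ_2(A)·‖δb‖/‖b‖ = 0.6489
solve Ax = b  →  x = [0.0651 0.2233]
‖b‖ = 3.0000, ‖x‖ = 0.2326
δb = ε·‖b‖·d = [0.0211 0.0088]; solving A·Δx = δb gives ‖Δx‖ = 0.1509
realised ‖Δx‖/‖x‖ = 0.6489
so the bound is sharp here: realised error equals the bound


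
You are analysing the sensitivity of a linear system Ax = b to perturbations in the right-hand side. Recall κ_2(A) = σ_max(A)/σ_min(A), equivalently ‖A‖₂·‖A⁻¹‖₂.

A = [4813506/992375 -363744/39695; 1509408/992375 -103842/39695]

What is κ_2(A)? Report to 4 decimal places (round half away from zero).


93.4000

M = AᵀA = [40717044036/1575693025 -15260990976/315138605; -15260990976/315138605 5723714340/63027721]. tr(M)=636020424/5452225, det(M)=8503056/5452225
char-poly roots: 2916/25 and 2916/218089
κ = σ_max/σ_min = (54/5)/(54/467) = 93.4000


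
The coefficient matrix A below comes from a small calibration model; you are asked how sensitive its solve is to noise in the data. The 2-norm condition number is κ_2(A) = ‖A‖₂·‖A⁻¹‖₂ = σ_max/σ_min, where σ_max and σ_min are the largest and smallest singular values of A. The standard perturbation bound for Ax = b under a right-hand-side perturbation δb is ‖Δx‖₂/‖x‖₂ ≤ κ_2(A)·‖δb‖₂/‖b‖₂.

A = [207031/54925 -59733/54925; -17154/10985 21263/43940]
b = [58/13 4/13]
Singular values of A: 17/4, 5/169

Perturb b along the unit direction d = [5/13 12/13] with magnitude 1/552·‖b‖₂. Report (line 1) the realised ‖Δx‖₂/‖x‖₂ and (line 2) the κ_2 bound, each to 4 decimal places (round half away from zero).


0.0041
0.2602

from the listed singular values, σ₁ = 17/4, σ_n = 5/169
condition number: (17/4) ÷ (5/169) = 143.6500
perturbation bound = 143.6500·1/552 = 0.2602
solve Ax = b  →  x = [19.8315 64.6325]
‖b‖ = 4.4721, ‖x‖ = 67.6066
with δb = [0.0031 0.0075], A·Δx = δb → ‖Δx‖ = 0.2738
dividing the unrounded norms, ‖Δx‖/‖x‖ = 0.0041
realised/bound (from unrounded values) ≈ 0.0156


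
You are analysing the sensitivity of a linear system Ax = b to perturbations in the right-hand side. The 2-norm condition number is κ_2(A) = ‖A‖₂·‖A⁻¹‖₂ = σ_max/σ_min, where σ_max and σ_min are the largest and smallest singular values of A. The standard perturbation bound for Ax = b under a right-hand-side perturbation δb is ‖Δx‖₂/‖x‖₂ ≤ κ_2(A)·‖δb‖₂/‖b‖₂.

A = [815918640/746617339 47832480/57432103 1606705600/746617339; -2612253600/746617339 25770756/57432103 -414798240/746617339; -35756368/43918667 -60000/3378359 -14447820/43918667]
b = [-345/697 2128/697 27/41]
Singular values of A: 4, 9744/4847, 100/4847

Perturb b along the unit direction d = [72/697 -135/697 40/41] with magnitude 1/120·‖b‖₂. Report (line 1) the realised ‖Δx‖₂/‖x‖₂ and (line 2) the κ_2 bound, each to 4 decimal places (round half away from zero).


from the listed singular values, σ₁ = 4, σ_n = 100/4847
condition number: 4 ÷ (100/4847) = 193.8800
bound on ‖Δx‖/‖x‖: κ·ε = 193.8800·1/120 = 1.6157
solve Ax = b  →  x = [-0.8611 0.2341 0.1167]
2-norm of b is 3.1623; of x, 0.9000
re-solving with b+δb shifts x by Δx of norm 1.2773
relative error = 1.4193
realised/bound (from unrounded values) ≈ 0.8784

1.4193
1.6157


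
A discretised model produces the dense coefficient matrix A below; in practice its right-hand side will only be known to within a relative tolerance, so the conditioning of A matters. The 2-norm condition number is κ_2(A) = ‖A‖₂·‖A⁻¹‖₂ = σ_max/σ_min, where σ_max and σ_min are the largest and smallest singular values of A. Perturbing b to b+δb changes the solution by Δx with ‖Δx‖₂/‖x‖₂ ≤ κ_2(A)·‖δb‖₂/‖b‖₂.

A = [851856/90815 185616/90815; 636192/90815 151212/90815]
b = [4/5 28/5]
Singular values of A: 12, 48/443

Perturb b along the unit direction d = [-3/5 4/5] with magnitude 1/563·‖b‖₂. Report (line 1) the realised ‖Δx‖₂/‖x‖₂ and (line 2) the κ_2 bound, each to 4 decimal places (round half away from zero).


from the listed singular values, σ₁ = 12, σ_n = 48/443
κ_2(A) = 12 / (48/443) = 110.7500
κ_2(A)·‖δb‖/‖b‖ = 0.1967
solve Ax = b  →  x = [-7.7785 36.0894]
2-norm of b is 5.6569; of x, 36.9182
δb = ε·‖b‖·d = [-0.0060 0.0080]; solving A·Δx = δb gives ‖Δx‖ = 0.0927
dividing the unrounded norms, ‖Δx‖/‖x‖ = 0.0025
tightness: 0.0025 against a bound of 0.1967 (unrounded ratio ≈ 0.0128)

0.0025
0.1967


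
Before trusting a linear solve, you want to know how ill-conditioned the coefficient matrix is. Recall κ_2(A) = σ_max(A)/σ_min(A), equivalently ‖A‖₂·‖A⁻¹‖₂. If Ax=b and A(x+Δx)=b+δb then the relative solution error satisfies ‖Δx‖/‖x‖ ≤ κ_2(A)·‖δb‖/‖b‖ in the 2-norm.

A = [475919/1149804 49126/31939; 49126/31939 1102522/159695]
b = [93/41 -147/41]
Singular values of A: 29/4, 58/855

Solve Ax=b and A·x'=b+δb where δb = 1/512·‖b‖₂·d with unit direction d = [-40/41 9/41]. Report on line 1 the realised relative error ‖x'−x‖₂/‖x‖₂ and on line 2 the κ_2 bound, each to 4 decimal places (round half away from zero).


largest singular value 29/4, smallest 58/855
condition number: (29/4) ÷ (58/855) = 106.8750
perturbation bound = 106.8750·1/512 = 0.2087
solve Ax = b  →  x = [43.0547 -10.1114]
‖b‖₂ = 4.2426 and ‖x‖₂ = 44.2261
δb = ε·‖b‖·d = [-0.0081 0.0018]; solving A·Δx = δb gives ‖Δx‖ = 0.1222
relative error = 0.0028
tightness: 0.0028 against a bound of 0.2087 (unrounded ratio ≈ 0.0132)

0.0028
0.2087


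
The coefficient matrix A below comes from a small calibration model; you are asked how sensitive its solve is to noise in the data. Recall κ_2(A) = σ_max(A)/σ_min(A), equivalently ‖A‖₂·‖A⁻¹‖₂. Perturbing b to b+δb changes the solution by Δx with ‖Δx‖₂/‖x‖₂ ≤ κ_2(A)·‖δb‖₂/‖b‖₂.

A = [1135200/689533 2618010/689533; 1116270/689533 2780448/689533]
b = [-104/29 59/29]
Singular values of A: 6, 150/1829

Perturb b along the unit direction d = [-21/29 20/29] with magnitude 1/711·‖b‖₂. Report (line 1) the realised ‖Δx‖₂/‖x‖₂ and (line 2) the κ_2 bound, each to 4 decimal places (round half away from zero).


largest singular value 6, smallest 150/1829
condition number: 6 ÷ (150/1829) = 73.1600
κ_2(A)·‖δb‖/‖b‖ = 0.1029
solve Ax = b  →  x = [-45.0856 18.6051]
‖b‖ = 4.1231, ‖x‖ = 48.7736
with δb = [-0.0042 0.0040], A·Δx = δb → ‖Δx‖ = 0.0707
dividing the unrounded norms, ‖Δx‖/‖x‖ = 0.0014
so the bound overstates the realised error by a factor of ≈ 70.9760 (computed from the unrounded values)

0.0014
0.1029


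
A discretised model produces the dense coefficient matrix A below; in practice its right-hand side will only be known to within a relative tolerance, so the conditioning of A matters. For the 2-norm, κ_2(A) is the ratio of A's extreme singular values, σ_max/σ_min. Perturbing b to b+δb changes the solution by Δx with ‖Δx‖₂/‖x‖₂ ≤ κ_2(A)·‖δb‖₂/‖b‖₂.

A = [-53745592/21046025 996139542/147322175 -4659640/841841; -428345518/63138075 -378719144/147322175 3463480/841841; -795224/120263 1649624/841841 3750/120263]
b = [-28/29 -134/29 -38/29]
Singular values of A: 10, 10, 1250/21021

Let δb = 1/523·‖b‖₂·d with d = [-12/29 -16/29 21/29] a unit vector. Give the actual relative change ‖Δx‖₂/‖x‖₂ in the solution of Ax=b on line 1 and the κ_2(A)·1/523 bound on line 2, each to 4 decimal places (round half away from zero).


0.0047
0.3215

largest singular value 10, smallest 1250/21021
κ = σ_max/σ_min = 10/(1250/21021) = 168.1680
κ_2(A)·‖δb‖/‖b‖ = 0.3215
solve Ax = b  →  x = [6.9193 22.2948 24.2174]
‖b‖₂ = 4.8990 and ‖x‖₂ = 33.6366
with δb = [-0.0039 -0.0052 0.0068], A·Δx = δb → ‖Δx‖ = 0.1575
relative error = 0.0047
tightness: 0.0047 against a bound of 0.3215 (unrounded ratio ≈ 0.0146)


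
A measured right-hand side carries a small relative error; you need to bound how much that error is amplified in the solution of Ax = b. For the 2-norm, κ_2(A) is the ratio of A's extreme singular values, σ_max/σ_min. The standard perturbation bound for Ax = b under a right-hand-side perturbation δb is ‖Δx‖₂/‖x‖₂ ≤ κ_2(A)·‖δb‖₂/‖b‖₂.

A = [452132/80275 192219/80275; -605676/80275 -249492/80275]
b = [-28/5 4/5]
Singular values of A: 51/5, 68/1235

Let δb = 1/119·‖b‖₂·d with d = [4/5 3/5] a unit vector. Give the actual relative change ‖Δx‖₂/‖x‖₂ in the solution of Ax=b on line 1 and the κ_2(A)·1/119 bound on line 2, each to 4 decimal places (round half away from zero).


0.0119
1.5567

largest singular value 51/5, smallest 68/1235
condition number: (51/5) ÷ (68/1235) = 185.2500
κ_2(A)·‖δb‖/‖b‖ = 1.5567
solve Ax = b  →  x = [27.5792 -67.2097]
‖b‖₂ = 5.6569 and ‖x‖₂ = 72.6481
re-solving with b+δb shifts x by Δx of norm 0.8633
dividing the unrounded norms, ‖Δx‖/‖x‖ = 0.0119
realised/bound (from unrounded values) ≈ 0.0076


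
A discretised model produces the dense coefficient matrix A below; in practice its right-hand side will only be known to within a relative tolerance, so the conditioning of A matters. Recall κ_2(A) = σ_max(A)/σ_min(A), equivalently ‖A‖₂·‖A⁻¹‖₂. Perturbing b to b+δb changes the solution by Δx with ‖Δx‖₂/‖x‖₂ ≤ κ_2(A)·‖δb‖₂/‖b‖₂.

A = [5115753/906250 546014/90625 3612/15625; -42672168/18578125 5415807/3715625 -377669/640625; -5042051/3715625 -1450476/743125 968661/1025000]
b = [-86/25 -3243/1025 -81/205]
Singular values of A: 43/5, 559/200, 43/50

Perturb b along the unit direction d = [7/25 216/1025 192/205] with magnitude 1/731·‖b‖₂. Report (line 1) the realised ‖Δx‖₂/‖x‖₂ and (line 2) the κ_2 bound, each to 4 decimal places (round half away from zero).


σ_max = 43/5, σ_min = 43/50
condition number: (43/5) ÷ (43/50) = 10.0000
perturbation bound = 10.0000·1/731 = 0.0137
solve Ax = b  →  x = [0.9771 -1.4123 -1.9320]
‖b‖ = 4.6904, ‖x‖ = 2.5850
with δb = [0.0018 0.0014 0.0060], A·Δx = δb → ‖Δx‖ = 0.0075
relative error = 0.0029
realised/bound (from unrounded values) ≈ 0.2110

0.0029
0.0137


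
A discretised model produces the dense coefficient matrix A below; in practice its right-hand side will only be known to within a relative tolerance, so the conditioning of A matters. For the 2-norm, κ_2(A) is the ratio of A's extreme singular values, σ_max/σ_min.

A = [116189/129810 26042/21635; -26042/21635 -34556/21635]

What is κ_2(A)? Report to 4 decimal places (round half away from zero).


M = AᵀA = [1516582849/674025444 168504761/56168787; 168504761/56168787 74892116/18722929]. tr(M)=4212699025/674025444, det(M)=62500/168506361
λ_max, λ_min = (4212699025/674025444 ± √17746159049791950625/454310299159397136)/2 = 25/4, 10000/168506361
κ = σ_max/σ_min = (5/2)/(100/12981) = 324.5250

324.5250


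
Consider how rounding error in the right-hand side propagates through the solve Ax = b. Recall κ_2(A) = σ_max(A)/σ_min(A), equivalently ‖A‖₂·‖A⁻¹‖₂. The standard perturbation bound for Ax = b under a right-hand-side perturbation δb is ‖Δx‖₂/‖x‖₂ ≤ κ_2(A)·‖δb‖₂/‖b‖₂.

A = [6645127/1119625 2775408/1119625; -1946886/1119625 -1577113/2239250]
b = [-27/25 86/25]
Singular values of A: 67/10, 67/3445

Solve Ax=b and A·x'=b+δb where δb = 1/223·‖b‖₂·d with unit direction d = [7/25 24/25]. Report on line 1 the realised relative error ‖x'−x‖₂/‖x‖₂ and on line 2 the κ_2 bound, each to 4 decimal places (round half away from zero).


0.0054
1.5448

σ_max = 67/10, σ_min = 67/3445
κ = σ_max/σ_min = (67/10)/(67/3445) = 344.5000
bound on ‖Δx‖/‖x‖: κ·ε = 344.5000·1/223 = 1.5448
solve Ax = b  →  x = [-59.6039 142.2732]
‖b‖₂ = 3.6056 and ‖x‖₂ = 154.2540
δb = ε·‖b‖·d = [0.0045 0.0155]; solving A·Δx = δb gives ‖Δx‖ = 0.8313
realised ‖Δx‖/‖x‖ = 0.0054
tightness: 0.0054 against a bound of 1.5448 (unrounded ratio ≈ 0.0035)


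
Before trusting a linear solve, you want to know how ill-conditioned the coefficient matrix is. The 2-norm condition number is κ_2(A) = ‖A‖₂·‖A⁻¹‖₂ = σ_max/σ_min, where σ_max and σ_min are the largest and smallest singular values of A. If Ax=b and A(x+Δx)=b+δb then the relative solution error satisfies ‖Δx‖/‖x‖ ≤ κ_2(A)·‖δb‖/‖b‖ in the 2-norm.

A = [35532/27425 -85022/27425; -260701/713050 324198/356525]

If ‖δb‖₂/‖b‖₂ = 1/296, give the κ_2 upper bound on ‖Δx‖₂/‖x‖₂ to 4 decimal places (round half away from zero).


AᵀA = [1474288921/813504484 -884493855/203376121; -884493855/203376121 2122818376/203376121]; tr = 58967825/4813636, det = 2401/1203409
char-poly roots: 49/4 and 196/1203409
κ = σ_max/σ_min = (7/2)/(14/1097) = 274.2500
worst-case relative error ≤ 274.2500 × 1/296 = 0.9265

0.9265


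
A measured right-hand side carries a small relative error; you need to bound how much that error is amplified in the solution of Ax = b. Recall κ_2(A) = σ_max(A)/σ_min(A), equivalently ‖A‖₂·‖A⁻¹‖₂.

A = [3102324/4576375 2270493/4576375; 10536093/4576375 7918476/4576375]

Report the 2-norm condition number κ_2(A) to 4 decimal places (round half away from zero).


292.8880

AᵀA = [193013871849/33509133025 144757767168/33509133025; 144757767168/33509133025 108571841001/33509133025]; tr = 12063428514/1340365321, det = 1265625/1340365321
eigenvalues of AᵀA: λ = (tr ± √(tr²−4·det))/2 = 9, 140625/1340365321
so κ_2 = √(9 / (140625/1340365321)) = 292.8880


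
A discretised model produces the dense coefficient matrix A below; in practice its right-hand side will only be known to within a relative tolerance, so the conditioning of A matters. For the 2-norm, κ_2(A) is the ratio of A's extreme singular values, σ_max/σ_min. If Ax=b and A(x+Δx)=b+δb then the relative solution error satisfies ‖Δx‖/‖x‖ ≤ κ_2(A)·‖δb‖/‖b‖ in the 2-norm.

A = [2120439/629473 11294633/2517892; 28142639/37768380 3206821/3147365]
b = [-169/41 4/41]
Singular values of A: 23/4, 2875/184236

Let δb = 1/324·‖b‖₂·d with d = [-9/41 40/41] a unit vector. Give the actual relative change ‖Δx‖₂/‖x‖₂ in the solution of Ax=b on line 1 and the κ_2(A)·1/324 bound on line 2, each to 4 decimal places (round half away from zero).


from the listed singular values, σ₁ = 23/4, σ_n = 2875/184236
κ_2(A) = (23/4) / (2875/184236) = 368.4720
perturbation bound = 368.4720·1/324 = 1.1373
solve Ax = b  →  x = [-51.6831 37.8927]
‖b‖ = 4.1231, ‖x‖ = 64.0859
with δb = [-0.0028 0.0124], A·Δx = δb → ‖Δx‖ = 0.8155
realised ‖Δx‖/‖x‖ = 0.0127
realised/bound (from unrounded values) ≈ 0.0112

0.0127
1.1373


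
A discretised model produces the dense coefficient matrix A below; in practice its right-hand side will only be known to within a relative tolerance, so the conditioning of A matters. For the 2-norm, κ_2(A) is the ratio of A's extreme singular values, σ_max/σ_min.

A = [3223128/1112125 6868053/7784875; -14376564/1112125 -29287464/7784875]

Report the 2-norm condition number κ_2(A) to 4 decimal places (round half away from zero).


AᵀA = [25826787216/147153125 52729293816/1030071875; 52729293816/1030071875 107665163541/7210503125]; tr = 10985421897/57684025, det = 362673936/1442100625
λ_max, λ_min = (10985421897/57684025 ± √4827045879052180281/133097869608025)/2 = 4761/25, 76176/57684025
κ_2(A) = √(λ_max/λ_min) = √((4761/25) / (76176/57684025)) = 379.7500

379.7500


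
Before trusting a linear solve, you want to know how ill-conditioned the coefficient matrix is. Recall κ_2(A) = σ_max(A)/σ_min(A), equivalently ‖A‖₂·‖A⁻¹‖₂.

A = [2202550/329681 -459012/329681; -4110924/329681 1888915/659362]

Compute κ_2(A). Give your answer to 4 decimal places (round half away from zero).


118.2500

M = AᵀA = [75262708084/376088449 -16932836970/376088449; -16932836970/376088449 15262172809/1504353796]. tr(M)=188169545/894916, det(M)=707281/223729
λ_max, λ_min = (188169545/894916 ± √35397650352172689/800874647056)/2 = 841/4, 3364/223729
so κ_2 = √((841/4) / (3364/223729)) = 118.2500


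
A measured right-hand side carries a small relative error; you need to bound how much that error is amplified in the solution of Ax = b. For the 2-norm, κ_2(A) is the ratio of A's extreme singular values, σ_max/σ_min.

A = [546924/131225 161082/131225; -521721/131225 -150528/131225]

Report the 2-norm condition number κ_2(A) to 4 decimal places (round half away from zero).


M = AᵀA = [679332537/20475625 198137016/20475625; 198137016/20475625 57795588/20475625]. tr(M)=1179405/32761, det(M)=324/32761
solving λ² − 1179405/32761·λ + 324/32761 = 0 gives λ = 36, 9/32761
σ_max=√36=6, σ_min=√(9/32761)=(3/181) → κ = 362.0000

362.0000


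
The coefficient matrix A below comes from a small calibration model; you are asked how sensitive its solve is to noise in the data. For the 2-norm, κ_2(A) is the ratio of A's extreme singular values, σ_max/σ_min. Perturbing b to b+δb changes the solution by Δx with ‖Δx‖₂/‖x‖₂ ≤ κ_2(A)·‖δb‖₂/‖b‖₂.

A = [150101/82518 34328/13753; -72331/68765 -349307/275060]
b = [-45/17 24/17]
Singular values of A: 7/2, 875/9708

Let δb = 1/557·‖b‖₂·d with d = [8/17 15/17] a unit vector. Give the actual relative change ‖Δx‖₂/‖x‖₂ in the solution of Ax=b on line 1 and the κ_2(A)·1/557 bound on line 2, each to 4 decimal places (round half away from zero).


largest singular value 7/2, smallest 875/9708
κ = σ_max/σ_min = (7/2)/(875/9708) = 38.8320
κ_2(A)·‖δb‖/‖b‖ = 0.0697
solve Ax = b  →  x = [-0.5143 -0.6857]
2-norm of b is 3.0000; of x, 0.8571
Δx = A⁻¹·δb where δb = 1/557·3.0000·d; ‖Δx‖ = 0.0598
realised ‖Δx‖/‖x‖ = 0.0697
so the bound is sharp here: realised error equals the bound

0.0697
0.0697


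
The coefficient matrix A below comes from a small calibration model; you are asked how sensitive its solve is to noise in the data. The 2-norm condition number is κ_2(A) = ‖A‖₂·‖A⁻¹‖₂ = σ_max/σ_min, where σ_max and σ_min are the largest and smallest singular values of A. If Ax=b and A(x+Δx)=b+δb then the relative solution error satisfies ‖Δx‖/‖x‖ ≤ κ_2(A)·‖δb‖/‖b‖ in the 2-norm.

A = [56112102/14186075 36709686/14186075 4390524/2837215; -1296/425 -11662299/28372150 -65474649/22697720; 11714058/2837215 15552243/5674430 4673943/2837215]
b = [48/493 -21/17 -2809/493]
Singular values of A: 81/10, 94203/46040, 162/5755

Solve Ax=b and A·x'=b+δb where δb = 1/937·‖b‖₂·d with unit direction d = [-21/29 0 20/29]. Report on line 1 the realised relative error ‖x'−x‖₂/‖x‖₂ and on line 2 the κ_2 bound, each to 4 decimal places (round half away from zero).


largest singular value 81/10, smallest 162/5755
condition number: (81/10) ÷ (162/5755) = 287.7500
κ_2(A)·‖δb‖/‖b‖ = 0.3071
solve Ax = b  →  x = [84.9630 -83.4914 -77.4908]
‖b‖₂ = 5.8310 and ‖x‖₂ = 142.1068
re-solving with b+δb shifts x by Δx of norm 0.2211
relative error = 0.0016
realised/bound (from unrounded values) ≈ 0.0051

0.0016
0.3071


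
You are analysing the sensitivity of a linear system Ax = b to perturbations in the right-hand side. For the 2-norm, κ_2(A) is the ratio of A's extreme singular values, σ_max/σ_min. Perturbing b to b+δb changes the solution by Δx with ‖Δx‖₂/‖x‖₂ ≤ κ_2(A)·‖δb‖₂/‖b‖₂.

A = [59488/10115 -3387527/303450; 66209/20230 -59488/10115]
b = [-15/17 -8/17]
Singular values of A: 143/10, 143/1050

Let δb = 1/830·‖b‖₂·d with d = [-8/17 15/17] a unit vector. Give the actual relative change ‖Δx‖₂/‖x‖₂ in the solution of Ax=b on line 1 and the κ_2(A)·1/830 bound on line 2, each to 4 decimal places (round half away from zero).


0.1265
0.1265

from the listed singular values, σ₁ = 143/10, σ_n = 143/1050
κ = σ_max/σ_min = (143/10)/(143/1050) = 105.0000
perturbation bound = 105.0000·1/830 = 0.1265
solve Ax = b  →  x = [-0.0329 0.0617]
‖b‖ = 1.0000, ‖x‖ = 0.0699
with δb = [-0.0006 0.0011], A·Δx = δb → ‖Δx‖ = 0.0088
realised ‖Δx‖/‖x‖ = 0.1265
realised/bound = 1 exactly: the bound is attained for this b and d


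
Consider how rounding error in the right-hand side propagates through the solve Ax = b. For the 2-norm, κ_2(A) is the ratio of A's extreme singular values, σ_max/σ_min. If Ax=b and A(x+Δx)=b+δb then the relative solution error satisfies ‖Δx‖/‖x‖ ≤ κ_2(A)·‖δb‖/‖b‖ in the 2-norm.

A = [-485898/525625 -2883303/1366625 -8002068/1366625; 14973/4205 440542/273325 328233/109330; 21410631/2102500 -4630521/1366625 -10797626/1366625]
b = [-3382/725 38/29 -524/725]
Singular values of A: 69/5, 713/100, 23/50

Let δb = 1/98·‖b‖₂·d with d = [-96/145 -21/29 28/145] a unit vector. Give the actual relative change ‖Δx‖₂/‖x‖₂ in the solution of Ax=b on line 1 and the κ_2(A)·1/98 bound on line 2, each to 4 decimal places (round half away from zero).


from the listed singular values, σ₁ = 69/5, σ_n = 23/50
κ_2(A) = (69/5) / (23/50) = 30.0000
bound on ‖Δx‖/‖x‖: κ·ε = 30.0000·1/98 = 0.3061
solve Ax = b  →  x = [0.3063 -3.8242 2.1263]
2-norm of b is 4.8990; of x, 4.3863
re-solving with b+δb shifts x by Δx of norm 0.1087
dividing the unrounded norms, ‖Δx‖/‖x‖ = 0.0248
so the bound overstates the realised error by a factor of ≈ 12.3557 (computed from the unrounded values)

0.0248
0.3061


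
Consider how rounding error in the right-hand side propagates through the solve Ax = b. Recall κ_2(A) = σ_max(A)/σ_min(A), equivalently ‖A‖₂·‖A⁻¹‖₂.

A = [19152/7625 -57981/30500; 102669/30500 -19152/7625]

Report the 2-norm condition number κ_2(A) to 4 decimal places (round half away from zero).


M = AᵀA = [656388369/37210000 -30767688/2325625; -30767688/2325625 369223281/37210000]. tr(M)=20512233/744200, det(M)=194481/23814400
λ_max, λ_min = (20512233/744200 ± √6573962672676/8653650625)/2 = 441/16, 441/1488400
so κ_2 = √((441/16) / (441/1488400)) = 305.0000

305.0000


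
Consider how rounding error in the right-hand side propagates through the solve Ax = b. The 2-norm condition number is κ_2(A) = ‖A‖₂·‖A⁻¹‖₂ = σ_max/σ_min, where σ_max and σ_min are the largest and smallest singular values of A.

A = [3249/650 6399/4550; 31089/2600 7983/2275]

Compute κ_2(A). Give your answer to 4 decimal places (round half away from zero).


252.0000

AᵀA = [6718473/40000 1714581/35000; 1714581/35000 1750653/122500]; tr = 571545/3136, det = 6561/12544
eigenvalues of AᵀA: λ = (tr ± √(tr²−4·det))/2 = 729/4, 9/3136
so κ_2 = √((729/4) / (9/3136)) = 252.0000


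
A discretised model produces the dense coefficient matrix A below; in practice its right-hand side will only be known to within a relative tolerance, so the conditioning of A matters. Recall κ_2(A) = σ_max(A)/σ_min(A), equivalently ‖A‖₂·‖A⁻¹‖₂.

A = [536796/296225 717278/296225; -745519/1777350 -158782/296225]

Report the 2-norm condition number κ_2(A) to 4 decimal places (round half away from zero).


216.7500

form AᵀA = [6501604177/1879222500 722357753/156601875; 722357753/156601875 321058568/52200625] with trace 144477701/15033780 and determinant 923521/469805625
char-poly roots: 961/100 and 3844/18792225
κ = σ_max/σ_min = (31/10)/(62/4335) = 216.7500


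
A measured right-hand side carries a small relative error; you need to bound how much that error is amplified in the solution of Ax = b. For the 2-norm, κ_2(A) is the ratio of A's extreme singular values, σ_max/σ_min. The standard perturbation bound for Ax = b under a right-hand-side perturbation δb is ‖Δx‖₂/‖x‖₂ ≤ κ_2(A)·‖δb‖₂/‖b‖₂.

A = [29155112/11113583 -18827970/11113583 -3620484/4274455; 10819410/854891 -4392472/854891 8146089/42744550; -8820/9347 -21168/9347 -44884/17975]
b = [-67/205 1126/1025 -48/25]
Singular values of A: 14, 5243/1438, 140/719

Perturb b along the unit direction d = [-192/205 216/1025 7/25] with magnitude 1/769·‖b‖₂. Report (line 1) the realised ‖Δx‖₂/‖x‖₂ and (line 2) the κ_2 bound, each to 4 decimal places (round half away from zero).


0.0270
0.0935

from the listed singular values, σ₁ = 14, σ_n = 140/719
κ_2(A) = 14 / (140/719) = 71.9000
κ_2(A)·‖δb‖/‖b‖ = 0.0935
solve Ax = b  →  x = [0.2114 0.3217 0.3972]
2-norm of b is 2.2361; of x, 0.5532
with δb = [-0.0027 0.0006 0.0008], A·Δx = δb → ‖Δx‖ = 0.0149
realised ‖Δx‖/‖x‖ = 0.0270
tightness: 0.0270 against a bound of 0.0935 (unrounded ratio ≈ 0.2887)


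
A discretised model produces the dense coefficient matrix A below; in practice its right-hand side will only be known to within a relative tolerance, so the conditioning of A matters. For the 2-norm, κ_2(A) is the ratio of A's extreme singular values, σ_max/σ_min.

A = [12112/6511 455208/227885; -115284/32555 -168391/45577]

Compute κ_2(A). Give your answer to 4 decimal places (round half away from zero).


167.5625

form AᵀA = [58677904/3667225 17250012/1026823; 17250012/1026823 3169905001/179694025] with trace 6045122297/179694025 and determinant 181063936/4492350625
char-poly roots: 841/25 and 215296/179694025
so κ_2 = √((841/25) / (215296/179694025)) = 167.5625


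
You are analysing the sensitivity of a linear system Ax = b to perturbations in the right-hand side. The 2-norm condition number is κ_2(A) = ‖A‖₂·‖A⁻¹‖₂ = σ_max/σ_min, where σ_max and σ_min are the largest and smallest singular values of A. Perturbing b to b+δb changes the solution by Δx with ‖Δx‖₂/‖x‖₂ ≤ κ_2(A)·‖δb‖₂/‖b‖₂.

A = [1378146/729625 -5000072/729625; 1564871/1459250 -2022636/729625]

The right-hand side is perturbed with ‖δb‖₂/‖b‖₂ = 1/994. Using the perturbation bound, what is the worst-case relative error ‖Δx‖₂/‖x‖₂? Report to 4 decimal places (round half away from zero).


0.0282

form AᵀA = [11888718149/2520012500 -10027705842/630003125; -10027705842/630003125 34428137744/630003125] with trace 1196810153/20160100 and determinant 562448656/126000625
char-poly roots: 5929/100 and 379456/5040025
σ_max=√(5929/100)=(77/10), σ_min=√(379456/5040025)=(616/2245) → κ = 28.0625
κ_2(A)·‖δb‖/‖b‖ = 0.0282


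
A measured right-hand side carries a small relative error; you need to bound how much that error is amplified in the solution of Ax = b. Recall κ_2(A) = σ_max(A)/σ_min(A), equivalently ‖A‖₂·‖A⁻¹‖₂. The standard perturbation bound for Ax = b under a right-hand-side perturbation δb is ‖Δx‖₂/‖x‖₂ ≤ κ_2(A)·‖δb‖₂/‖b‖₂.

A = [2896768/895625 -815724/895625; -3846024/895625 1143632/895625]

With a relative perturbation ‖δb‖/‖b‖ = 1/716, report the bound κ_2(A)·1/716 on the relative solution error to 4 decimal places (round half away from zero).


0.2001

AᵀA = [927326618176/32085765625 -270455971968/32085765625; -270455971968/32085765625 78931991824/32085765625]; tr = 1610013776/51337225, det = 2458624/51337225
λ_max, λ_min = (1610013776/51337225 ± √2591639483175864576/2635510670700625)/2 = 784/25, 3136/2053489
κ_2(A) = √(λ_max/λ_min) = √((784/25) / (3136/2053489)) = 143.3000
worst-case relative error ≤ 143.3000 × 1/716 = 0.2001


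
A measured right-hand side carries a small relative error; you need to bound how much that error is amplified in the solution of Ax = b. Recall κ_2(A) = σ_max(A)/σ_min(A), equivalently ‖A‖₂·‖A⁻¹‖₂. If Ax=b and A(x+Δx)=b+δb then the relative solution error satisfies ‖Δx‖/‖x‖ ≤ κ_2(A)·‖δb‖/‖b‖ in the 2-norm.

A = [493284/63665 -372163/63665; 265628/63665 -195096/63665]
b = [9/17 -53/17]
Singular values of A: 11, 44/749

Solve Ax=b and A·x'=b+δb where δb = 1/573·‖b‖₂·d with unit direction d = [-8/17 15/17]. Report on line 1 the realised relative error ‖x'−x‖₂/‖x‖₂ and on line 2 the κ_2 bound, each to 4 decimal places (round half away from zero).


σ_max = 11, σ_min = 44/749
κ = σ_max/σ_min = 11/(44/749) = 187.2500
κ_2(A)·‖δb‖/‖b‖ = 0.3268
solve Ax = b  →  x = [-30.7136 -40.8000]
‖b‖₂ = 3.1623 and ‖x‖₂ = 51.0683
Δx = A⁻¹·δb where δb = 1/573·3.1623·d; ‖Δx‖ = 0.0939
dividing the unrounded norms, ‖Δx‖/‖x‖ = 0.0018
realised/bound (from unrounded values) ≈ 0.0056

0.0018
0.3268
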